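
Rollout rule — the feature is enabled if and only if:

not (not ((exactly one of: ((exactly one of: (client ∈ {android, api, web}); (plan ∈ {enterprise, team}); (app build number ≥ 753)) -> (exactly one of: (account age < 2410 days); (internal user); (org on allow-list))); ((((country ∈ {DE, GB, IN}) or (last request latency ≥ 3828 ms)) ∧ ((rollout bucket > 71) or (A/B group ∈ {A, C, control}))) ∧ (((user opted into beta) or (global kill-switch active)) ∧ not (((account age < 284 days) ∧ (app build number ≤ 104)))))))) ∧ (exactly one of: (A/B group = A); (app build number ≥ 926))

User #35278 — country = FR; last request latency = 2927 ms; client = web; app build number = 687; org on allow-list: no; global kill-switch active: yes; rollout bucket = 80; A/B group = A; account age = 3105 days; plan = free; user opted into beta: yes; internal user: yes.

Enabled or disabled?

Atomic conditions:
  client ∈ {android, api, web}: web is in the set → true
  plan ∈ {enterprise, team}: free is not in the set → false
  app build number ≥ 753: 687 ≥ 753 is false
  account age < 2410 days: 3105 < 2410 is false
  internal user: yes → true
  org on allow-list: no → false
  country ∈ {DE, GB, IN}: FR is not in the set → false
  last request latency ≥ 3828 ms: 2927 ≥ 3828 is false
  rollout bucket > 71: 80 > 71 is true
  A/B group ∈ {A, C, control}: A is in the set → true
  user opted into beta: yes → true
  global kill-switch active: yes → true
  account age < 284 days: 3105 < 284 is false
  app build number ≤ 104: 687 ≤ 104 is false
  A/B group = A: A == A is true
  app build number ≥ 926: 687 ≥ 926 is false
Combine:
[1.1.1.1.1] exactly-one(true, false, false) = true
[1.1.1.1.2] exactly-one(false, true, false) = true
[1.1.1.1] true → true = true
[1.1.1.2.1.1] false OR false = false
[1.1.1.2.1.2] true OR true = true
[1.1.1.2.1] false AND true = false
[1.1.1.2.2.1] true OR true = true
[1.1.1.2.2.2.1] false AND false = false
[1.1.1.2.2.2] NOT false = true
[1.1.1.2.2] true AND true = true
[1.1.1.2] false AND true = false
[1.1.1] exactly-one(true, false) = true
[1.1] NOT true = false
[1] NOT false = true
[2] exactly-one(true, false) = true
[root] true AND true = true
Overall: true → enabled

Enabled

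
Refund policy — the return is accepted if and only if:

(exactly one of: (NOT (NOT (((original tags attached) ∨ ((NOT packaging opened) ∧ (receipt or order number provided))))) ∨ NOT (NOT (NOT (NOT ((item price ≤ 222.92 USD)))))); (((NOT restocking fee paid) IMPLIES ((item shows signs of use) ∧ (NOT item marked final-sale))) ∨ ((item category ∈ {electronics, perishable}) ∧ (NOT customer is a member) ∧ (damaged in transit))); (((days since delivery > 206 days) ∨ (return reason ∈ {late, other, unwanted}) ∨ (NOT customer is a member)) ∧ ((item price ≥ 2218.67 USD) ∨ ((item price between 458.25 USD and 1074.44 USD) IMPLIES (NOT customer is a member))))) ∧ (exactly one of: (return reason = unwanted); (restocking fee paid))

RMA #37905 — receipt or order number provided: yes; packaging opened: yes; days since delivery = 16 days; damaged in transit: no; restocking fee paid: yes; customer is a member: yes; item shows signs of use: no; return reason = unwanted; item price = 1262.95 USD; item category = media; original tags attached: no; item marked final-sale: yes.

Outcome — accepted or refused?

Refused

Atomic conditions:
  original tags attached: no → false
  NOT packaging opened: yes → false
  receipt or order number provided: yes → true
  item price ≤ 222.92 USD: 1262.95 ≤ 222.92 is false
  NOT restocking fee paid: yes → false
  item shows signs of use: no → false
  NOT item marked final-sale: yes → false
  item category ∈ {electronics, perishable}: media is not in the set → false
  NOT customer is a member: yes → false
  damaged in transit: no → false
  days since delivery > 206 days: 16 > 206 is false
  return reason ∈ {late, other, unwanted}: unwanted is in the set → true
  item price ≥ 2218.67 USD: 1262.95 ≥ 2218.67 is false
  item price between 458.25 USD and 1074.44 USD: 1262.95 in [458.25, 1074.44] is false
  return reason = unwanted: unwanted == unwanted is true
  restocking fee paid: yes → true
Combine:
[1.1.1.1.1.2] false AND true = false
[1.1.1.1.1] false OR false = false
[1.1.1.1] NOT false = true
[1.1.1] NOT true = false
[1.1.2.1.1.1] NOT false = true
[1.1.2.1.1] NOT true = false
[1.1.2.1] NOT false = true
[1.1.2] NOT true = false
[1.1] false OR false = false
[1.2.1.2] false AND false = false
[1.2.1] false → false (antecedent false ⇒ implication holds) = true
[1.2.2] false AND false AND false = false
[1.2] true OR false = true
[1.3.1] false OR true OR false = true
[1.3.2.2] false → false (antecedent false ⇒ implication holds) = true
[1.3.2] false OR true = true
[1.3] true AND true = true
[1] exactly-one(false, true, true) = false
[2] exactly-one(true, true) = false
[root] false AND false = false
Overall: false → refused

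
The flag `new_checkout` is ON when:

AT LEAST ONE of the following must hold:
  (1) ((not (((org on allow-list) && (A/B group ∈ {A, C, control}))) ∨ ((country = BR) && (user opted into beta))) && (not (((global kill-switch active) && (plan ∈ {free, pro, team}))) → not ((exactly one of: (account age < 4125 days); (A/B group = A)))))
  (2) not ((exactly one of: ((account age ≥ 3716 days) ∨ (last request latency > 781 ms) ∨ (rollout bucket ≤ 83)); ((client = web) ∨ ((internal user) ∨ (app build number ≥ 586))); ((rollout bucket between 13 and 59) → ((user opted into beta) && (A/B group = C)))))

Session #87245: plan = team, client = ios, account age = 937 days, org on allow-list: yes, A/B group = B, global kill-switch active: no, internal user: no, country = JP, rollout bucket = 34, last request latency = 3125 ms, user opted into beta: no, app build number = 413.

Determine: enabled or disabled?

Disabled

Atomic conditions:
  org on allow-list: yes → true
  A/B group ∈ {A, C, control}: B is not in the set → false
  country = BR: JP == BR is false
  user opted into beta: no → false
  global kill-switch active: no → false
  plan ∈ {free, pro, team}: team is in the set → true
  account age < 4125 days: 937 < 4125 is true
  A/B group = A: B == A is false
  account age ≥ 3716 days: 937 ≥ 3716 is false
  last request latency > 781 ms: 3125 > 781 is true
  rollout bucket ≤ 83: 34 ≤ 83 is true
  client = web: ios == web is false
  internal user: no → false
  app build number ≥ 586: 413 ≥ 586 is false
  rollout bucket between 13 and 59: 34 in [13, 59] is true
  A/B group = C: B == C is false
Combine:
[1.1.1.1] true AND false = false
[1.1.1] NOT false = true
[1.1.2] false AND false = false
[1.1] true OR false = true
[1.2.1.1] false AND true = false
[1.2.1] NOT false = true
[1.2.2.1] exactly-one(true, false) = true
[1.2.2] NOT true = false
[1.2] true → false = false
[1] true AND false = false
[2.1.1] false OR true OR true = true
[2.1.2.2] false OR false = false
[2.1.2] false OR false = false
[2.1.3.2] false AND false = false
[2.1.3] true → false = false
[2.1] exactly-one(true, false, false) = true
[2] NOT true = false
[root] false OR false = false
Overall: false → disabled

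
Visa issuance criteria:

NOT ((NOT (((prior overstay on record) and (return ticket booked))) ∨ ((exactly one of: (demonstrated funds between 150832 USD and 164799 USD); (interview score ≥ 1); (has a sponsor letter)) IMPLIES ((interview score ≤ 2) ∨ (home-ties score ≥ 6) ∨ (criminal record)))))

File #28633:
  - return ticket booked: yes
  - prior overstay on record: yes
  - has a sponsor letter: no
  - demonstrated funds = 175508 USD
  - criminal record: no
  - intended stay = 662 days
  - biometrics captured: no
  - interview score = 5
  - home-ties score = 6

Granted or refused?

Refused

Atomic conditions:
  prior overstay on record: yes → true
  return ticket booked: yes → true
  demonstrated funds between 150832 USD and 164799 USD: 175508 in [150832, 164799] is false
  interview score ≥ 1: 5 ≥ 1 is true
  has a sponsor letter: no → false
  interview score ≤ 2: 5 ≤ 2 is false
  home-ties score ≥ 6: 6 ≥ 6 is true
  criminal record: no → false
Combine:
[1.1.1] true AND true = true
[1.1] NOT true = false
[1.2.1] exactly-one(false, true, false) = true
[1.2.2] false OR true OR false = true
[1.2] true → true = true
[1] false OR true = true
[root] NOT true = false
Overall: false → refused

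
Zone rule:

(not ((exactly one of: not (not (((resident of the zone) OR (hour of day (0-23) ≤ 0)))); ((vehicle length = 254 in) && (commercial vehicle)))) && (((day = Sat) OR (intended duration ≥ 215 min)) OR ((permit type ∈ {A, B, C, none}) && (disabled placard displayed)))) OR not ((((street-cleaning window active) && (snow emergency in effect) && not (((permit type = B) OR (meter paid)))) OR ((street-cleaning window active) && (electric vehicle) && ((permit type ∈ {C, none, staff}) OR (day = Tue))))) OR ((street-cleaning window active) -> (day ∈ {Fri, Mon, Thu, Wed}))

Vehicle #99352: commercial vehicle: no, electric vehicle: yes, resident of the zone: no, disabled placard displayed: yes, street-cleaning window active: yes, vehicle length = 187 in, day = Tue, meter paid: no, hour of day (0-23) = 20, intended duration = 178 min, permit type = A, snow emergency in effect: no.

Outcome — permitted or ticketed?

Atomic conditions:
  resident of the zone: no → false
  hour of day (0-23) ≤ 0: 20 ≤ 0 is false
  vehicle length = 254 in: 187 == 254 is false
  commercial vehicle: no → false
  day = Sat: Tue == Sat is false
  intended duration ≥ 215 min: 178 ≥ 215 is false
  permit type ∈ {A, B, C, none}: A is in the set → true
  disabled placard displayed: yes → true
  street-cleaning window active: yes → true
  snow emergency in effect: no → false
  permit type = B: A == B is false
  meter paid: no → false
  electric vehicle: yes → true
  permit type ∈ {C, none, staff}: A is not in the set → false
  day = Tue: Tue == Tue is true
  day ∈ {Fri, Mon, Thu, Wed}: Tue is not in the set → false
Combine:
[1.1.1.1.1.1] false OR false = false
[1.1.1.1.1] NOT false = true
[1.1.1.1] NOT true = false
[1.1.1.2] false AND false = false
[1.1.1] exactly-one(false, false) = false
[1.1] NOT false = true
[1.2.1] false OR false = false
[1.2.2] true AND true = true
[1.2] false OR true = true
[1] true AND true = true
[2.1.1.3.1] false OR false = false
[2.1.1.3] NOT false = true
[2.1.1] true AND false AND true = false
[2.1.2.3] false OR true = true
[2.1.2] true AND true AND true = true
[2.1] false OR true = true
[2] NOT true = false
[3] true → false = false
[root] true OR false OR false = true
Overall: true → permitted

Permitted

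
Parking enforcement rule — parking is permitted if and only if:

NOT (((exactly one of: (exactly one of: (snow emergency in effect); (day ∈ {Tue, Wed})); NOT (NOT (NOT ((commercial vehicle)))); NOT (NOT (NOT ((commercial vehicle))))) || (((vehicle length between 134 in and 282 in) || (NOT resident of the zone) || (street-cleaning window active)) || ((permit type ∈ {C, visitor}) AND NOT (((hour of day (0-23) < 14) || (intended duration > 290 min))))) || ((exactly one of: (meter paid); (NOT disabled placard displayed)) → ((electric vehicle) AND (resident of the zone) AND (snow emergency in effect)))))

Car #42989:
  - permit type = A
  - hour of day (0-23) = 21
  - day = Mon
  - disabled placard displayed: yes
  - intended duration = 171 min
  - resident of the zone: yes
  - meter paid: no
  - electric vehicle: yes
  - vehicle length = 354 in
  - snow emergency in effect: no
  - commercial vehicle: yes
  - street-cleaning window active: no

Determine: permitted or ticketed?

Atomic conditions:
  snow emergency in effect: no → false
  day ∈ {Tue, Wed}: Mon is not in the set → false
  commercial vehicle: yes → true
  vehicle length between 134 in and 282 in: 354 in [134, 282] is false
  NOT resident of the zone: yes → false
  street-cleaning window active: no → false
  permit type ∈ {C, visitor}: A is not in the set → false
  hour of day (0-23) < 14: 21 < 14 is false
  intended duration > 290 min: 171 > 290 is false
  meter paid: no → false
  NOT disabled placard displayed: yes → false
  electric vehicle: yes → true
  resident of the zone: yes → true
Combine:
[1.1.1] exactly-one(false, false) = false
[1.1.2.1.1] NOT true = false
[1.1.2.1] NOT false = true
[1.1.2] NOT true = false
[1.1.3.1.1] NOT true = false
[1.1.3.1] NOT false = true
[1.1.3] NOT true = false
[1.1] exactly-one(false, false, false) = false
[1.2.1] false OR false OR false = false
[1.2.2.2.1] false OR false = false
[1.2.2.2] NOT false = true
[1.2.2] false AND true = false
[1.2] false OR false = false
[1.3.1] exactly-one(false, false) = false
[1.3.2] true AND true AND false = false
[1.3] false → false (antecedent false ⇒ implication holds) = true
[1] false OR false OR true = true
[root] NOT true = false
Overall: false → ticketed

Ticketed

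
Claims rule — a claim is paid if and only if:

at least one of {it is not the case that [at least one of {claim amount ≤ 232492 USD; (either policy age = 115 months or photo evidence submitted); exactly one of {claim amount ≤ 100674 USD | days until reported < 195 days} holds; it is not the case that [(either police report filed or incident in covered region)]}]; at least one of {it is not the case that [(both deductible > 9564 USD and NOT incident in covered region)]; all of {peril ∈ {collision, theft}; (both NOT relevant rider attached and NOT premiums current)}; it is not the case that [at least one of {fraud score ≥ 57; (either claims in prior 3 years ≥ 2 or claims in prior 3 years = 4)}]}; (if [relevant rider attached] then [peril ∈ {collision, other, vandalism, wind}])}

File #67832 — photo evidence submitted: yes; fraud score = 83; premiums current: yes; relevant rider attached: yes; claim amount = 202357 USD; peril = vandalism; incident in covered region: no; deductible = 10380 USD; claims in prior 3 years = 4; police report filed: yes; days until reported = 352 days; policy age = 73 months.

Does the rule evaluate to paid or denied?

Paid

Atomic conditions:
  claim amount ≤ 232492 USD: 202357 ≤ 232492 is true
  policy age = 115 months: 73 == 115 is false
  photo evidence submitted: yes → true
  claim amount ≤ 100674 USD: 202357 ≤ 100674 is false
  days until reported < 195 days: 352 < 195 is false
  police report filed: yes → true
  incident in covered region: no → false
  deductible > 9564 USD: 10380 > 9564 is true
  NOT incident in covered region: no → true
  peril ∈ {collision, theft}: vandalism is not in the set → false
  NOT relevant rider attached: yes → false
  NOT premiums current: yes → false
  fraud score ≥ 57: 83 ≥ 57 is true
  claims in prior 3 years ≥ 2: 4 ≥ 2 is true
  claims in prior 3 years = 4: 4 == 4 is true
  relevant rider attached: yes → true
  peril ∈ {collision, other, vandalism, wind}: vandalism is in the set → true
Combine:
[1.1.2] false OR true = true
[1.1.3] exactly-one(false, false) = false
[1.1.4.1] true OR false = true
[1.1.4] NOT true = false
[1.1] true OR true OR false OR false = true
[1] NOT true = false
[2.1.1] true AND true = true
[2.1] NOT true = false
[2.2.2] false AND false = false
[2.2] false AND false = false
[2.3.1.2] true OR true = true
[2.3.1] true OR true = true
[2.3] NOT true = false
[2] false OR false OR false = false
[3] true → true = true
[root] false OR false OR true = true
Overall: true → paid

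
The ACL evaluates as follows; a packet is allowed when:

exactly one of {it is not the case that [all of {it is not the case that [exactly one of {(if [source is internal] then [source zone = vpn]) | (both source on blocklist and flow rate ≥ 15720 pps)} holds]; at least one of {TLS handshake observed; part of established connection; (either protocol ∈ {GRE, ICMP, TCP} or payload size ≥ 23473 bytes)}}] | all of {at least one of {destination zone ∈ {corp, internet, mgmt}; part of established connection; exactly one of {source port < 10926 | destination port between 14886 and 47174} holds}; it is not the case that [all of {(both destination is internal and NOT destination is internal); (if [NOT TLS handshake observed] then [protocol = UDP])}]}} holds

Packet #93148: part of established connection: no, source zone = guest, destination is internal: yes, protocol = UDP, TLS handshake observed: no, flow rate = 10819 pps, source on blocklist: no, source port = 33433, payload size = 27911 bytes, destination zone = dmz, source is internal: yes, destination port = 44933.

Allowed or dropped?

Allowed

Atomic conditions:
  source is internal: yes → true
  source zone = vpn: guest == vpn is false
  source on blocklist: no → false
  flow rate ≥ 15720 pps: 10819 ≥ 15720 is false
  TLS handshake observed: no → false
  part of established connection: no → false
  protocol ∈ {GRE, ICMP, TCP}: UDP is not in the set → false
  payload size ≥ 23473 bytes: 27911 ≥ 23473 is true
  destination zone ∈ {corp, internet, mgmt}: dmz is not in the set → false
  source port < 10926: 33433 < 10926 is false
  destination port between 14886 and 47174: 44933 in [14886, 47174] is true
  destination is internal: yes → true
  NOT destination is internal: yes → false
  NOT TLS handshake observed: no → true
  protocol = UDP: UDP == UDP is true
Combine:
[1.1.1.1.1] true → false = false
[1.1.1.1.2] false AND false = false
[1.1.1.1] exactly-one(false, false) = false
[1.1.1] NOT false = true
[1.1.2.3] false OR true = true
[1.1.2] false OR false OR true = true
[1.1] true AND true = true
[1] NOT true = false
[2.1.3] exactly-one(false, true) = true
[2.1] false OR false OR true = true
[2.2.1.1] true AND false = false
[2.2.1.2] true → true = true
[2.2.1] false AND true = false
[2.2] NOT false = true
[2] true AND true = true
[root] exactly-one(false, true) = true
Overall: true → allowed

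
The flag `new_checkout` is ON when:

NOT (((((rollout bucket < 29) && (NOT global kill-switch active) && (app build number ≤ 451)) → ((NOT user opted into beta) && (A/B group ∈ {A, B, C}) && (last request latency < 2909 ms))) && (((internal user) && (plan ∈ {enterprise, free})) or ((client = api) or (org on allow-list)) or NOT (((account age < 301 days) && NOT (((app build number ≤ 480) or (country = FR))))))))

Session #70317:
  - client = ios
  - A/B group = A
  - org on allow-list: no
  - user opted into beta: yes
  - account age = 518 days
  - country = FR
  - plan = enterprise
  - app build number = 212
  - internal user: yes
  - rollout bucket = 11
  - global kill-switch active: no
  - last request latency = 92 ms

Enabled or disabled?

Atomic conditions:
  rollout bucket < 29: 11 < 29 is true
  NOT global kill-switch active: no → true
  app build number ≤ 451: 212 ≤ 451 is true
  NOT user opted into beta: yes → false
  A/B group ∈ {A, B, C}: A is in the set → true
  last request latency < 2909 ms: 92 < 2909 is true
  internal user: yes → true
  plan ∈ {enterprise, free}: enterprise is in the set → true
  client = api: ios == api is false
  org on allow-list: no → false
  account age < 301 days: 518 < 301 is false
  app build number ≤ 480: 212 ≤ 480 is true
  country = FR: FR == FR is true
Combine:
[1.1.1] true AND true AND true = true
[1.1.2] false AND true AND true = false
[1.1] true → false = false
[1.2.1] true AND true = true
[1.2.2] false OR false = false
[1.2.3.1.2.1] true OR true = true
[1.2.3.1.2] NOT true = false
[1.2.3.1] false AND false = false
[1.2.3] NOT false = true
[1.2] true OR false OR true = true
[1] false AND true = false
[root] NOT false = true
Overall: true → enabled

Enabled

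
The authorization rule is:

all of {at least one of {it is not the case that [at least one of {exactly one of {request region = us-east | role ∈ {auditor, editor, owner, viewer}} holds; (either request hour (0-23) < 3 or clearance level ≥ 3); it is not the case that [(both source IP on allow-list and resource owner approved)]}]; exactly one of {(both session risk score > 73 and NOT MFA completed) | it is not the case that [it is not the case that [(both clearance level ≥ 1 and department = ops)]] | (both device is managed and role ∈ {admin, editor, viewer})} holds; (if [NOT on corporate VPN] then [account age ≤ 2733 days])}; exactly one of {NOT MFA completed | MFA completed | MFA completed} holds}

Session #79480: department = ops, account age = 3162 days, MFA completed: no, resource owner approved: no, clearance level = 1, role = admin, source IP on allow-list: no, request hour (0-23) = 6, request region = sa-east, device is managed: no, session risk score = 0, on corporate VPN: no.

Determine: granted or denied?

Atomic conditions:
  request region = us-east: sa-east == us-east is false
  role ∈ {auditor, editor, owner, viewer}: admin is not in the set → false
  request hour (0-23) < 3: 6 < 3 is false
  clearance level ≥ 3: 1 ≥ 3 is false
  source IP on allow-list: no → false
  resource owner approved: no → false
  session risk score > 73: 0 > 73 is false
  NOT MFA completed: no → true
  clearance level ≥ 1: 1 ≥ 1 is true
  department = ops: ops == ops is true
  device is managed: no → false
  role ∈ {admin, editor, viewer}: admin is in the set → true
  NOT on corporate VPN: no → true
  account age ≤ 2733 days: 3162 ≤ 2733 is false
  MFA completed: no → false
Combine:
[1.1.1.1] exactly-one(false, false) = false
[1.1.1.2] false OR false = false
[1.1.1.3.1] false AND false = false
[1.1.1.3] NOT false = true
[1.1.1] false OR false OR true = true
[1.1] NOT true = false
[1.2.1] false AND true = false
[1.2.2.1.1] true AND true = true
[1.2.2.1] NOT true = false
[1.2.2] NOT false = true
[1.2.3] false AND true = false
[1.2] exactly-one(false, true, false) = true
[1.3] true → false = false
[1] false OR true OR false = true
[2] exactly-one(true, false, false) = true
[root] true AND true = true
Overall: true → granted

Granted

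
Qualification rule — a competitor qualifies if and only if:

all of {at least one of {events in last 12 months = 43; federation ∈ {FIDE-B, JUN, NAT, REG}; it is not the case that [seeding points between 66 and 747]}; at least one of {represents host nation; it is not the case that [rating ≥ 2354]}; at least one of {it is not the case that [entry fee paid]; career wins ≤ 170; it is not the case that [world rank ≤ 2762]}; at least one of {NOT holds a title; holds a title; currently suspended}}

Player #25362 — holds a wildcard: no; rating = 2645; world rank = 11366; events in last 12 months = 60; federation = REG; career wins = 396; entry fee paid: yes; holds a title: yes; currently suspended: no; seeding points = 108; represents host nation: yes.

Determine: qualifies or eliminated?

Atomic conditions:
  events in last 12 months = 43: 60 == 43 is false
  federation ∈ {FIDE-B, JUN, NAT, REG}: REG is in the set → true
  seeding points between 66 and 747: 108 in [66, 747] is true
  represents host nation: yes → true
  rating ≥ 2354: 2645 ≥ 2354 is true
  entry fee paid: yes → true
  career wins ≤ 170: 396 ≤ 170 is false
  world rank ≤ 2762: 11366 ≤ 2762 is false
  NOT holds a title: yes → false
  holds a title: yes → true
  currently suspended: no → false
Combine:
[1.3] NOT true = false
[1] false OR true OR false = true
[2.2] NOT true = false
[2] true OR false = true
[3.1] NOT true = false
[3.3] NOT false = true
[3] false OR false OR true = true
[4] false OR true OR false = true
[root] true AND true AND true AND true = true
Overall: true → qualifies

Qualifies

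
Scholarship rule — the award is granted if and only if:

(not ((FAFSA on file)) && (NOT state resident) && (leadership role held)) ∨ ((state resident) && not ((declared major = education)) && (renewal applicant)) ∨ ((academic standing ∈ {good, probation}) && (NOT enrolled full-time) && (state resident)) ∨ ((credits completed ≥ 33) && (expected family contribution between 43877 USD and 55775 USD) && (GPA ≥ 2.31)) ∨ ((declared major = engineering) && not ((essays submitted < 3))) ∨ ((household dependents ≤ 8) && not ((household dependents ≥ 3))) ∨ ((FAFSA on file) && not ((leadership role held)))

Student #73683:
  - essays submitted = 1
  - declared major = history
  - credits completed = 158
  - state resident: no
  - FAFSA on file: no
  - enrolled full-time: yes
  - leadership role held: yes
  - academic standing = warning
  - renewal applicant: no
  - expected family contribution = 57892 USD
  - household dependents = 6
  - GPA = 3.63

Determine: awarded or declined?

Awarded

Atomic conditions:
  FAFSA on file: no → false
  NOT state resident: no → true
  leadership role held: yes → true
  state resident: no → false
  declared major = education: history == education is false
  renewal applicant: no → false
  academic standing ∈ {good, probation}: warning is not in the set → false
  NOT enrolled full-time: yes → false
  credits completed ≥ 33: 158 ≥ 33 is true
  expected family contribution between 43877 USD and 55775 USD: 57892 in [43877, 55775] is false
  GPA ≥ 2.31: 3.63 ≥ 2.31 is true
  declared major = engineering: history == engineering is false
  essays submitted < 3: 1 < 3 is true
  household dependents ≤ 8: 6 ≤ 8 is true
  household dependents ≥ 3: 6 ≥ 3 is true
Combine:
[1.1] NOT false = true
[1] true AND true AND true = true
[2.2] NOT false = true
[2] false AND true AND false = false
[3] false AND false AND false = false
[4] true AND false AND true = false
[5.2] NOT true = false
[5] false AND false = false
[6.2] NOT true = false
[6] true AND false = false
[7.2] NOT true = false
[7] false AND false = false
[root] true OR false OR false OR false OR false OR false OR false = true
Overall: true → awarded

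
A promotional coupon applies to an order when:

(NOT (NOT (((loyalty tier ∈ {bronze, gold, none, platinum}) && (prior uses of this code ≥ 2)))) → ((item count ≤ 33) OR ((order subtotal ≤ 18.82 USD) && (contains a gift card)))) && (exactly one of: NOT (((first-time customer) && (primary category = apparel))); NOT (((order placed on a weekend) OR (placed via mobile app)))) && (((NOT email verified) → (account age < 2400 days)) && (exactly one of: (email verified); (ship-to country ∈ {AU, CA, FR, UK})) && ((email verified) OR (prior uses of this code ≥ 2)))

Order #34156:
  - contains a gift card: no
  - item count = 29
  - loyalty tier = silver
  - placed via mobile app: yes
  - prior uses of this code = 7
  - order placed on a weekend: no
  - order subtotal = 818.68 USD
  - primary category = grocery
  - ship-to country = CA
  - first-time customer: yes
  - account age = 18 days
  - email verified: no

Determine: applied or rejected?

Applied

Atomic conditions:
  loyalty tier ∈ {bronze, gold, none, platinum}: silver is not in the set → false
  prior uses of this code ≥ 2: 7 ≥ 2 is true
  item count ≤ 33: 29 ≤ 33 is true
  order subtotal ≤ 18.82 USD: 818.68 ≤ 18.82 is false
  contains a gift card: no → false
  first-time customer: yes → true
  primary category = apparel: grocery == apparel is false
  order placed on a weekend: no → false
  placed via mobile app: yes → true
  NOT email verified: no → true
  account age < 2400 days: 18 < 2400 is true
  email verified: no → false
  ship-to country ∈ {AU, CA, FR, UK}: CA is in the set → true
Combine:
[1.1.1.1] false AND true = false
[1.1.1] NOT false = true
[1.1] NOT true = false
[1.2.2] false AND false = false
[1.2] true OR false = true
[1] false → true (antecedent false ⇒ implication holds) = true
[2.1.1] true AND false = false
[2.1] NOT false = true
[2.2.1] false OR true = true
[2.2] NOT true = false
[2] exactly-one(true, false) = true
[3.1] true → true = true
[3.2] exactly-one(false, true) = true
[3.3] false OR true = true
[3] true AND true AND true = true
[root] true AND true AND true = true
Overall: true → applied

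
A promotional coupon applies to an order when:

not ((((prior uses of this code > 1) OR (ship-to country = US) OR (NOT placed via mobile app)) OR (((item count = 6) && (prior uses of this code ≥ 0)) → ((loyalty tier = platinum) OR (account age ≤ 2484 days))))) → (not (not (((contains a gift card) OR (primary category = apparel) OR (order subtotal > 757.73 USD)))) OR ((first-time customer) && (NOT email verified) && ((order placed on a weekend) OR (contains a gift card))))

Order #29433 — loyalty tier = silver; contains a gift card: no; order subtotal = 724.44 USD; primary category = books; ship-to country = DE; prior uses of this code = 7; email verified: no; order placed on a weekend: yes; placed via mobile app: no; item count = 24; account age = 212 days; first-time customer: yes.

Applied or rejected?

Applied

Atomic conditions:
  prior uses of this code > 1: 7 > 1 is true
  ship-to country = US: DE == US is false
  NOT placed via mobile app: no → true
  item count = 6: 24 == 6 is false
  prior uses of this code ≥ 0: 7 ≥ 0 is true
  loyalty tier = platinum: silver == platinum is false
  account age ≤ 2484 days: 212 ≤ 2484 is true
  contains a gift card: no → false
  primary category = apparel: books == apparel is false
  order subtotal > 757.73 USD: 724.44 > 757.73 is false
  first-time customer: yes → true
  NOT email verified: no → true
  order placed on a weekend: yes → true
Combine:
[1.1.1] true OR false OR true = true
[1.1.2.1] false AND true = false
[1.1.2.2] false OR true = true
[1.1.2] false → true (antecedent false ⇒ implication holds) = true
[1.1] true OR true = true
[1] NOT true = false
[2.1.1.1] false OR false OR false = false
[2.1.1] NOT false = true
[2.1] NOT true = false
[2.2.3] true OR false = true
[2.2] true AND true AND true = true
[2] false OR true = true
[root] false → true (antecedent false ⇒ implication holds) = true
Overall: true → applied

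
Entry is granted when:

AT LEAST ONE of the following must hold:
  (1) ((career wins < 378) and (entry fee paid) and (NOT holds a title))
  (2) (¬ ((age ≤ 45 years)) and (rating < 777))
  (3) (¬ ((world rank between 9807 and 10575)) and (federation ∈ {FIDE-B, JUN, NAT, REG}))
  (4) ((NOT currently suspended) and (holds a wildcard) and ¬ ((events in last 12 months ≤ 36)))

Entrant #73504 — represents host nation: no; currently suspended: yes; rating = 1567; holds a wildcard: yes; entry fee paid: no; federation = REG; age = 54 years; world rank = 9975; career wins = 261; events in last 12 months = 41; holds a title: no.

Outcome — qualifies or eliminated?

Eliminated

Atomic conditions:
  career wins < 378: 261 < 378 is true
  entry fee paid: no → false
  NOT holds a title: no → true
  age ≤ 45 years: 54 ≤ 45 is false
  rating < 777: 1567 < 777 is false
  world rank between 9807 and 10575: 9975 in [9807, 10575] is true
  federation ∈ {FIDE-B, JUN, NAT, REG}: REG is in the set → true
  NOT currently suspended: yes → false
  holds a wildcard: yes → true
  events in last 12 months ≤ 36: 41 ≤ 36 is false
Combine:
[1] true AND false AND true = false
[2.1] NOT false = true
[2] true AND false = false
[3.1] NOT true = false
[3] false AND true = false
[4.3] NOT false = true
[4] false AND true AND true = false
[root] false OR false OR false OR false = false
Overall: false → eliminated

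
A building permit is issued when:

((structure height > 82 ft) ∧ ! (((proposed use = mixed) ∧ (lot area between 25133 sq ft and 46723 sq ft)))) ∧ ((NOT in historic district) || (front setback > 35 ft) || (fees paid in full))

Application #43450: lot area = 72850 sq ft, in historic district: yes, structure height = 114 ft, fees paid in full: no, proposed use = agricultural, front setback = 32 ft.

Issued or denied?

Atomic conditions:
  structure height > 82 ft: 114 > 82 is true
  proposed use = mixed: agricultural == mixed is false
  lot area between 25133 sq ft and 46723 sq ft: 72850 in [25133, 46723] is false
  NOT in historic district: yes → false
  front setback > 35 ft: 32 > 35 is false
  fees paid in full: no → false
Combine:
[1.2.1] false AND false = false
[1.2] NOT false = true
[1] true AND true = true
[2] false OR false OR false = false
[root] true AND false = false
Overall: false → denied

Denied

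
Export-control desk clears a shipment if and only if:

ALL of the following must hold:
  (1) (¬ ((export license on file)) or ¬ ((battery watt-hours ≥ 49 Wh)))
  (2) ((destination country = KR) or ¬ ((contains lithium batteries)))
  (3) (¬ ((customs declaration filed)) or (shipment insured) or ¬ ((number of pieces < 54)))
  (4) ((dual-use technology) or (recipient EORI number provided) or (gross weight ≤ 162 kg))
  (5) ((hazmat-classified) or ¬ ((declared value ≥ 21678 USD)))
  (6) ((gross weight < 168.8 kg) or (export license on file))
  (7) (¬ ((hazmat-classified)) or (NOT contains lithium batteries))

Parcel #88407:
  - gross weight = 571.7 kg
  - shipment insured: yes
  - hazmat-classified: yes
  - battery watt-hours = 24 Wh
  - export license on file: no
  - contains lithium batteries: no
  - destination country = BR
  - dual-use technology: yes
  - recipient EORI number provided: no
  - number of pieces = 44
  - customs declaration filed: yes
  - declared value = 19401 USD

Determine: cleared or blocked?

Atomic conditions:
  export license on file: no → false
  battery watt-hours ≥ 49 Wh: 24 ≥ 49 is false
  destination country = KR: BR == KR is false
  contains lithium batteries: no → false
  customs declaration filed: yes → true
  shipment insured: yes → true
  number of pieces < 54: 44 < 54 is true
  dual-use technology: yes → true
  recipient EORI number provided: no → false
  gross weight ≤ 162 kg: 571.7 ≤ 162 is false
  hazmat-classified: yes → true
  declared value ≥ 21678 USD: 19401 ≥ 21678 is false
  gross weight < 168.8 kg: 571.7 < 168.8 is false
  NOT contains lithium batteries: no → true
Combine:
[1.1] NOT false = true
[1.2] NOT false = true
[1] true OR true = true
[2.2] NOT false = true
[2] false OR true = true
[3.1] NOT true = false
[3.3] NOT true = false
[3] false OR true OR false = true
[4] true OR false OR false = true
[5.2] NOT false = true
[5] true OR true = true
[6] false OR false = false
[7.1] NOT true = false
[7] false OR true = true
[root] true AND true AND true AND true AND true AND false AND true = false
Overall: false → blocked

Blocked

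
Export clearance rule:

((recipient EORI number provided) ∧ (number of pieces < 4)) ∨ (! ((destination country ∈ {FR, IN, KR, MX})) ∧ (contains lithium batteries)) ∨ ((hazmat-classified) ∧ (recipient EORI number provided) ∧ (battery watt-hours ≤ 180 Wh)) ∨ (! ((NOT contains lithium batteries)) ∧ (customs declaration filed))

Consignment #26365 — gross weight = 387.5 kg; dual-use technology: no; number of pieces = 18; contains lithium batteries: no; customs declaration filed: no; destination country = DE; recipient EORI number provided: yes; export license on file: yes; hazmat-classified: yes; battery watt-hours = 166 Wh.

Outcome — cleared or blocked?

Cleared

Atomic conditions:
  recipient EORI number provided: yes → true
  number of pieces < 4: 18 < 4 is false
  destination country ∈ {FR, IN, KR, MX}: DE is not in the set → false
  contains lithium batteries: no → false
  hazmat-classified: yes → true
  battery watt-hours ≤ 180 Wh: 166 ≤ 180 is true
  NOT contains lithium batteries: no → true
  customs declaration filed: no → false
Combine:
[1] true AND false = false
[2.1] NOT false = true
[2] true AND false = false
[3] true AND true AND true = true
[4.1] NOT true = false
[4] false AND false = false
[root] false OR false OR true OR false = true
Overall: true → cleared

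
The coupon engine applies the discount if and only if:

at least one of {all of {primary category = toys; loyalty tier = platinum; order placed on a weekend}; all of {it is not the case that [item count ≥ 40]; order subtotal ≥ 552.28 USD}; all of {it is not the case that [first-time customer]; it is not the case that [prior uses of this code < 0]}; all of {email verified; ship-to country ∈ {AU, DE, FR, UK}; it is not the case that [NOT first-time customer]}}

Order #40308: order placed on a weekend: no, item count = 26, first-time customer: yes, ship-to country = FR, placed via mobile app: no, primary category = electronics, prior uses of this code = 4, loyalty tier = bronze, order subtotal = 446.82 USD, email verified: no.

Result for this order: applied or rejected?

Rejected

Atomic conditions:
  primary category = toys: electronics == toys is false
  loyalty tier = platinum: bronze == platinum is false
  order placed on a weekend: no → false
  item count ≥ 40: 26 ≥ 40 is false
  order subtotal ≥ 552.28 USD: 446.82 ≥ 552.28 is false
  first-time customer: yes → true
  prior uses of this code < 0: 4 < 0 is false
  email verified: no → false
  ship-to country ∈ {AU, DE, FR, UK}: FR is in the set → true
  NOT first-time customer: yes → false
Combine:
[1] false AND false AND false = false
[2.1] NOT false = true
[2] true AND false = false
[3.1] NOT true = false
[3.2] NOT false = true
[3] false AND true = false
[4.3] NOT false = true
[4] false AND true AND true = false
[root] false OR false OR false OR false = false
Overall: false → rejected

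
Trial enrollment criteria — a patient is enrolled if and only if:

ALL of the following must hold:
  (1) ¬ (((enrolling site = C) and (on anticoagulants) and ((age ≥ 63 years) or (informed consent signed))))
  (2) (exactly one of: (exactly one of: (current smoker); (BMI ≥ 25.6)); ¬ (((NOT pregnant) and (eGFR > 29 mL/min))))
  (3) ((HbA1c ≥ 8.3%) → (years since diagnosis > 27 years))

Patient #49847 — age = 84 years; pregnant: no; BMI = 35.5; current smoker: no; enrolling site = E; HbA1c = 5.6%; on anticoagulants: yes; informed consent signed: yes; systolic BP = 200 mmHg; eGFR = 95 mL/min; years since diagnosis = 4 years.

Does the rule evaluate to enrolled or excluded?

Atomic conditions:
  enrolling site = C: E == C is false
  on anticoagulants: yes → true
  age ≥ 63 years: 84 ≥ 63 is true
  informed consent signed: yes → true
  current smoker: no → false
  BMI ≥ 25.6: 35.5 ≥ 25.6 is true
  NOT pregnant: no → true
  eGFR > 29 mL/min: 95 > 29 is true
  HbA1c ≥ 8.3%: 5.6 ≥ 8.3 is false
  years since diagnosis > 27 years: 4 > 27 is false
Combine:
[1.1.3] true OR true = true
[1.1] false AND true AND true = false
[1] NOT false = true
[2.1] exactly-one(false, true) = true
[2.2.1] true AND true = true
[2.2] NOT true = false
[2] exactly-one(true, false) = true
[3] false → false (antecedent false ⇒ implication holds) = true
[root] true AND true AND true = true
Overall: true → enrolled

Enrolled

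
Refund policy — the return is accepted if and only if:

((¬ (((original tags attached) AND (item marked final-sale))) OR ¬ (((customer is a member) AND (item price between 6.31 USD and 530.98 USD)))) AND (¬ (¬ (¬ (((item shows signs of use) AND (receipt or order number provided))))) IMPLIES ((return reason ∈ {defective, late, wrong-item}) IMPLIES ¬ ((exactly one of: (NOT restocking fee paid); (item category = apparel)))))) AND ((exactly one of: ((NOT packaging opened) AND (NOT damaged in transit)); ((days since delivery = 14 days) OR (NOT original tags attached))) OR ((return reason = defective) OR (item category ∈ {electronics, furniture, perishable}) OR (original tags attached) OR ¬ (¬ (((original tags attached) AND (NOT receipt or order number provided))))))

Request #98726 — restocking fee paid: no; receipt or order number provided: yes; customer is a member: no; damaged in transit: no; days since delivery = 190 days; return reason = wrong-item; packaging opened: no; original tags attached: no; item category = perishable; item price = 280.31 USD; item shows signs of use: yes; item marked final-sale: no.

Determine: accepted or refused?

Accepted

Atomic conditions:
  original tags attached: no → false
  item marked final-sale: no → false
  customer is a member: no → false
  item price between 6.31 USD and 530.98 USD: 280.31 in [6.31, 530.98] is true
  item shows signs of use: yes → true
  receipt or order number provided: yes → true
  return reason ∈ {defective, late, wrong-item}: wrong-item is in the set → true
  NOT restocking fee paid: no → true
  item category = apparel: perishable == apparel is false
  NOT packaging opened: no → true
  NOT damaged in transit: no → true
  days since delivery = 14 days: 190 == 14 is false
  NOT original tags attached: no → true
  return reason = defective: wrong-item == defective is false
  item category ∈ {electronics, furniture, perishable}: perishable is in the set → true
  NOT receipt or order number provided: yes → false
Combine:
[1.1.1.1] false AND false = false
[1.1.1] NOT false = true
[1.1.2.1] false AND true = false
[1.1.2] NOT false = true
[1.1] true OR true = true
[1.2.1.1.1.1] true AND true = true
[1.2.1.1.1] NOT true = false
[1.2.1.1] NOT false = true
[1.2.1] NOT true = false
[1.2.2.2.1] exactly-one(true, false) = true
[1.2.2.2] NOT true = false
[1.2.2] true → false = false
[1.2] false → false (antecedent false ⇒ implication holds) = true
[1] true AND true = true
[2.1.1] true AND true = true
[2.1.2] false OR true = true
[2.1] exactly-one(true, true) = false
[2.2.4.1.1] false AND false = false
[2.2.4.1] NOT false = true
[2.2.4] NOT true = false
[2.2] false OR true OR false OR false = true
[2] false OR true = true
[root] true AND true = true
Overall: true → accepted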